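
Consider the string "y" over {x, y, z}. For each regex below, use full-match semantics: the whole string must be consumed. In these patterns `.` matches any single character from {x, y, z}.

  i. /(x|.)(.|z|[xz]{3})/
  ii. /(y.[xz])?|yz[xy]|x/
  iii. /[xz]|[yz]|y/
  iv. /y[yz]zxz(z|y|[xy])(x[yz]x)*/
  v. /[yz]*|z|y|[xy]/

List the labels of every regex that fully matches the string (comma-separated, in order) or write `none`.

iii, v

i → no match
ii → no match
iii → match
iv → no match
v → match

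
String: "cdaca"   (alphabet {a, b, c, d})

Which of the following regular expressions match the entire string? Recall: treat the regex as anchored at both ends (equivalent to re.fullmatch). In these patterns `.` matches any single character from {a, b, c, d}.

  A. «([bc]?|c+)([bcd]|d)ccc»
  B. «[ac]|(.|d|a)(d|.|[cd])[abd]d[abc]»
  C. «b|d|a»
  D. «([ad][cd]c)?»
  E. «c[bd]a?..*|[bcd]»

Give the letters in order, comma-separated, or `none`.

A → no match — must end with "ccc"
B → no match
C → no match
D → no match
E → match

E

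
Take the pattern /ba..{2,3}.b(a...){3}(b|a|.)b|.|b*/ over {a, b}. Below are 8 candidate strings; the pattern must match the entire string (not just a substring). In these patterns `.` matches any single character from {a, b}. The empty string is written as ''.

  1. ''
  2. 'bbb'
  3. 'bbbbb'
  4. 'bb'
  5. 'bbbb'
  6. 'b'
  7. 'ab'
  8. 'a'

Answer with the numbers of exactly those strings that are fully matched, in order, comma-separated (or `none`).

1 → match
2 → match
3 → match
4 → match
5 → match
6 → match
7 → no match
8 → match

1, 2, 3, 4, 5, 6, 8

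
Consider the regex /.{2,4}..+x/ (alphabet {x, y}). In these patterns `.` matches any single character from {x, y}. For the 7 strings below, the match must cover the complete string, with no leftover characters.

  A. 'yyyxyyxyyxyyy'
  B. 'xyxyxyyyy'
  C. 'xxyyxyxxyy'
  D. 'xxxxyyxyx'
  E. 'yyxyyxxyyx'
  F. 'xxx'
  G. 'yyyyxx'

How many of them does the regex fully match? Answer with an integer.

A → no match — must end with 'x'
B → no match — must end with 'x'
C → no match — must end with 'x'
D → match
E → match
F → no match
G → match
Total matched: 3

3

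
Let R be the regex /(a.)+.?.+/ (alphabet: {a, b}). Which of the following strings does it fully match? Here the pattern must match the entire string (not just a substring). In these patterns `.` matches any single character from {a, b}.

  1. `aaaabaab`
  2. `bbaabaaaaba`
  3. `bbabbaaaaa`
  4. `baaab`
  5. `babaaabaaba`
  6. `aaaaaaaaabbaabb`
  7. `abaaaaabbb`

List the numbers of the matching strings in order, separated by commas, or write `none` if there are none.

1, 6, 7

1 → match
2 → no match — must start with `a`
3 → no match — must start with `a`
4 → no match — must start with `a`
5 → no match — must start with `a`
6 → match
7 → match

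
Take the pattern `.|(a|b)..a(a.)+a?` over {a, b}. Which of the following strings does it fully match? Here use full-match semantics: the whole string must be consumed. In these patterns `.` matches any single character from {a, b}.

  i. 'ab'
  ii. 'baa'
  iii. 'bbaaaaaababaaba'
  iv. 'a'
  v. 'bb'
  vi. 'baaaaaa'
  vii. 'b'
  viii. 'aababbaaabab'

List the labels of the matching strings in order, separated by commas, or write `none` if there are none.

i. 'ab' → no match
ii. 'baa' → no match
iii → no match
iv. 'a' → match
v. 'bb' → no match
vi. 'baaaaaa' → match
vii. 'b' → match
viii. 'aababbaaabab' → no match

iv, vi, vii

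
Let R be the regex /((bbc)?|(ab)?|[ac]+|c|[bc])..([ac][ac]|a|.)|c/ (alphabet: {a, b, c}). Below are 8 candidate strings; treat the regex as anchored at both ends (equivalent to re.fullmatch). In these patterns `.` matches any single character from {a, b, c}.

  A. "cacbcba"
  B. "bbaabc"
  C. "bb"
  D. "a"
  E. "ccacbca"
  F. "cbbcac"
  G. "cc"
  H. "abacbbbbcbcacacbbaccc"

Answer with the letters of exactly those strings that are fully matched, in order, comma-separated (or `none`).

A → no match
B → no match
C → no match
D → no match
E → match
F → no match
G → no match
H → no match

E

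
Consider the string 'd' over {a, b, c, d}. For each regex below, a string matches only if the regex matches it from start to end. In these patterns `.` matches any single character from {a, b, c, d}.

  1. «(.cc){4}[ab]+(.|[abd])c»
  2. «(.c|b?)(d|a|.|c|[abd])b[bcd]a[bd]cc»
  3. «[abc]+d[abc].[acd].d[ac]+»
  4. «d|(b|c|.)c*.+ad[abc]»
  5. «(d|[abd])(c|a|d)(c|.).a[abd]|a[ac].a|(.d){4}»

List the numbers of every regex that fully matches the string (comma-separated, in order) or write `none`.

4

1 → no match — must end with 'c'
2 → no match — must end with 'cc'
3 → no match
4 → match
5 → no match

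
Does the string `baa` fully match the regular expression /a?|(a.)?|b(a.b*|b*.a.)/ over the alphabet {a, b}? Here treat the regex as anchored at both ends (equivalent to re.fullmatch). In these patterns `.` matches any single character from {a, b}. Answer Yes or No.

Yes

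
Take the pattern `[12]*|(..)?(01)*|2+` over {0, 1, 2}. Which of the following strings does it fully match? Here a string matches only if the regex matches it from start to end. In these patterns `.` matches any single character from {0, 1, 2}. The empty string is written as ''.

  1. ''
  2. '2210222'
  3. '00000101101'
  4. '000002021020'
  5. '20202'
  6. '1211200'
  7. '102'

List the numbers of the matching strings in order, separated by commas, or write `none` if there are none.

1

1. '' → match
2. '2210222' → no match
3. '00000101101' → no match
4. '000002021020' → no match
5. '20202' → no match
6. '1211200' → no match
7. '102' → no match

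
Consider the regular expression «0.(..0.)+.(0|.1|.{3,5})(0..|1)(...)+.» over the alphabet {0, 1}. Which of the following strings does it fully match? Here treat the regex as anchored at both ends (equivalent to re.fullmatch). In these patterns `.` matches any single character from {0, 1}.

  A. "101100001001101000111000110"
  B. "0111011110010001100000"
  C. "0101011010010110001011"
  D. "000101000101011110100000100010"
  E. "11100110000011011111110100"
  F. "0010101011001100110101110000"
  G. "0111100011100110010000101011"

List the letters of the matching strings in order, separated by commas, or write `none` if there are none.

A → no match — must start with "0"
B → match
C → match
D → match
E → no match — must start with "0"
F → no match
G → no match

B, C, D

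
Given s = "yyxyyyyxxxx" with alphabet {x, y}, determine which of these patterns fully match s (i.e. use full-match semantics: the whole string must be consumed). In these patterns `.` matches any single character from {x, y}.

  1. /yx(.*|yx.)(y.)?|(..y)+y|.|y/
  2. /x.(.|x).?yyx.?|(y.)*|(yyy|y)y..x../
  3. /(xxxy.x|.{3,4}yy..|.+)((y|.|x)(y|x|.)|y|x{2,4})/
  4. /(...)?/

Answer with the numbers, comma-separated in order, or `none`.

3

1 → no match
2 → no match
3 → match
4 → no match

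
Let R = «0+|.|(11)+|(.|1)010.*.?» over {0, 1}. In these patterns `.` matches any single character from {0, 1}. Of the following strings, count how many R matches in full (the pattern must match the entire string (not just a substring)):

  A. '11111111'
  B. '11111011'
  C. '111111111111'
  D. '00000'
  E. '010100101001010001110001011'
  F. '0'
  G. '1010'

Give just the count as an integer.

A. '11111111' → match
B. '11111011' → no match
C. '111111111111' → match
D. '00000' → match
E → no match
F. '0' → match
G. '1010' → match
Total matched: 5

5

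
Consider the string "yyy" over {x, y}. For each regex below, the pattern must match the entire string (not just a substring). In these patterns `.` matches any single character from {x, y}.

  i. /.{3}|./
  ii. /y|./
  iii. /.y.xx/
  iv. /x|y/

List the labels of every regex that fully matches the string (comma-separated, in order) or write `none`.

i

i → match
ii → no match
iii → no match — must end with "xx"
iv → no match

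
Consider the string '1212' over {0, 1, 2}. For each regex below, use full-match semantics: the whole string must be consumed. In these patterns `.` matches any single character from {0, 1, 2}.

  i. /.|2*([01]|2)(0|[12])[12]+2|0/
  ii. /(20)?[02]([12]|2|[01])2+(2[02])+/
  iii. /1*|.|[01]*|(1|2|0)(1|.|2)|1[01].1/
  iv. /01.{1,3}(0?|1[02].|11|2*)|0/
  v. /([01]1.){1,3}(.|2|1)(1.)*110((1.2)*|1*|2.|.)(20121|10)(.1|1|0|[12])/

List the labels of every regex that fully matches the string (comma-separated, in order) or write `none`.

i → match
ii → no match
iii → no match
iv → no match
v → no match

i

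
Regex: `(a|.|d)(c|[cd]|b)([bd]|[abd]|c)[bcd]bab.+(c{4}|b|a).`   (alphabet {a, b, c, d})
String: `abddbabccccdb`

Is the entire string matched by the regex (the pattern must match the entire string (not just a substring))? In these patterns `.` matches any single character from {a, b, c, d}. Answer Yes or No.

No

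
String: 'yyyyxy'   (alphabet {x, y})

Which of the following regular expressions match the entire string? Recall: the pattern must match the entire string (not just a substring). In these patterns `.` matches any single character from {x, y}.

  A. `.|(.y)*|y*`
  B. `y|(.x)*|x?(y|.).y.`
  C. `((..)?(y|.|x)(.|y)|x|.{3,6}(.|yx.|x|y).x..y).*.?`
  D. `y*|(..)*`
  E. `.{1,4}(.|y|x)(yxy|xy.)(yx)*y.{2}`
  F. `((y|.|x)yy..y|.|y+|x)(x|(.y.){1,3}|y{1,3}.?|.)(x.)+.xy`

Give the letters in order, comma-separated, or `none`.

A → match
B → no match
C → match
D → match
E → no match
F → no match

A, C, D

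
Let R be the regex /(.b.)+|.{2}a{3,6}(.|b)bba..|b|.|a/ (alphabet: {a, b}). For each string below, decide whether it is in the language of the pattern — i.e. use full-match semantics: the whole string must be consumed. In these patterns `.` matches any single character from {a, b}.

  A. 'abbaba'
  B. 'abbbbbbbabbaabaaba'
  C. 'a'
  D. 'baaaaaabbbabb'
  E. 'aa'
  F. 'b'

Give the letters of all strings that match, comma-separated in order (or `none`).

A → match
B → match
C → match
D → match
E → no match
F → match

A, B, C, D, F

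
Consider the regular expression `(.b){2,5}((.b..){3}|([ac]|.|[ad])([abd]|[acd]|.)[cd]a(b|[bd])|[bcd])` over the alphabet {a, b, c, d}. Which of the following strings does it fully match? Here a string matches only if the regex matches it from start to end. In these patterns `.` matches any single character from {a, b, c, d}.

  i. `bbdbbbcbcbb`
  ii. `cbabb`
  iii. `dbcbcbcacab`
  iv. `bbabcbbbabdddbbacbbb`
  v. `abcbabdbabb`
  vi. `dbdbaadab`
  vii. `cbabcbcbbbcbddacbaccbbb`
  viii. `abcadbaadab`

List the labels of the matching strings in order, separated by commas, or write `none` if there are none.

i → match
ii → match
iii → match
iv → match
v → match
vi → match
vii → no match
viii → no match

i, ii, iii, iv, v, vi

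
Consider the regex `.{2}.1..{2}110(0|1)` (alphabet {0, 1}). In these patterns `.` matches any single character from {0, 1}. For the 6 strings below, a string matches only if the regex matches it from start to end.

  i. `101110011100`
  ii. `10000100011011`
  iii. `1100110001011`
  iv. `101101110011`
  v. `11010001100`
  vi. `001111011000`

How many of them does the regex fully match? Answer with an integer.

i → no match
ii → no match
iii → no match
iv → no match
v → match
vi → no match
Total matched: 1

1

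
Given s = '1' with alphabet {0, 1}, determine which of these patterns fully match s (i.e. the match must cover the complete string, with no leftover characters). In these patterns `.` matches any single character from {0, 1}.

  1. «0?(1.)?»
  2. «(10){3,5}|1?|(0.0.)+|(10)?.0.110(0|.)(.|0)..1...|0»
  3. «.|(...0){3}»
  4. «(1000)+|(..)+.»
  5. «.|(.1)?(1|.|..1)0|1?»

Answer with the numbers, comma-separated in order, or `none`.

1 → no match
2 → match
3 → match
4 → no match
5 → match

2, 3, 5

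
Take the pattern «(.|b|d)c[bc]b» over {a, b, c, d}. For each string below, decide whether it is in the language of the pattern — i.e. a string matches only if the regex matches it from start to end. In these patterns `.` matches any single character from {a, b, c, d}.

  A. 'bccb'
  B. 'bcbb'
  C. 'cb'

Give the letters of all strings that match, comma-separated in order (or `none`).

A, B

A → match
B → match
C → no match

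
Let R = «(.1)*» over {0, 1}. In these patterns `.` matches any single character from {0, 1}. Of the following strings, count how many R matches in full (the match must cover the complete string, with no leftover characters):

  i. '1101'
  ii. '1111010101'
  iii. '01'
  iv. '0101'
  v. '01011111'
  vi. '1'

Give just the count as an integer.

i. '1101' → match
ii. '1111010101' → match
iii. '01' → match
iv. '0101' → match
v. '01011111' → match
vi. '1' → no match
Total matched: 5

5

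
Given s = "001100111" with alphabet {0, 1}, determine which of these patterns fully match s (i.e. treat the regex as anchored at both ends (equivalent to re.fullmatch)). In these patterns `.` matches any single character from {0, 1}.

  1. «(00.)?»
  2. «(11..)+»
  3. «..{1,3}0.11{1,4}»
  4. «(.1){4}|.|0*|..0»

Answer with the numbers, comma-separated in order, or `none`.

3

1 → no match
2 → no match — must start with "11"
3 → match
4 → no match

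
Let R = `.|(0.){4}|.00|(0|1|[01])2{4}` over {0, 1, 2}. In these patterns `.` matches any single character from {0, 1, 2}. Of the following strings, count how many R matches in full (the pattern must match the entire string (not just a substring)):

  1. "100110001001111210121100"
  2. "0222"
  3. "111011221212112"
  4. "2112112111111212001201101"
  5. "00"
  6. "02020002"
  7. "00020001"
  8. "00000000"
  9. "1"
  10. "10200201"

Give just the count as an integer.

4

1 → no match
2 → no match
3 → no match
4 → no match
5 → no match
6 → match
7 → match
8 → match
9 → match
10 → no match
Total matched: 4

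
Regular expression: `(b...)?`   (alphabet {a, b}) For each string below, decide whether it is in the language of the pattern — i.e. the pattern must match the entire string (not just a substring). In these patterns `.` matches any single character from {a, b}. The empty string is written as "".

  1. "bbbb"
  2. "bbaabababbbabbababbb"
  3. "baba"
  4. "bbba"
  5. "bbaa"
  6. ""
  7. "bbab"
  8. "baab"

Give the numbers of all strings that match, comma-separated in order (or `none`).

1 → match
2 → no match
3 → match
4 → match
5 → match
6 → match
7 → match
8 → match

1, 3, 4, 5, 6, 7, 8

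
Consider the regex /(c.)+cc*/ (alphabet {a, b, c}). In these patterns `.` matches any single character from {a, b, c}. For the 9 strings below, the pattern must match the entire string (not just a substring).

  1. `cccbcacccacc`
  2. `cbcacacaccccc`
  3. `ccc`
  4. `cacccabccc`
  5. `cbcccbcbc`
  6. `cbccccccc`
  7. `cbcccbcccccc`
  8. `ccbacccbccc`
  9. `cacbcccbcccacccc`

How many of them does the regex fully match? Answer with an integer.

1 → match
2 → match
3 → match
4 → no match
5 → match
6 → match
7 → match
8 → no match
9 → match
Total matched: 7

7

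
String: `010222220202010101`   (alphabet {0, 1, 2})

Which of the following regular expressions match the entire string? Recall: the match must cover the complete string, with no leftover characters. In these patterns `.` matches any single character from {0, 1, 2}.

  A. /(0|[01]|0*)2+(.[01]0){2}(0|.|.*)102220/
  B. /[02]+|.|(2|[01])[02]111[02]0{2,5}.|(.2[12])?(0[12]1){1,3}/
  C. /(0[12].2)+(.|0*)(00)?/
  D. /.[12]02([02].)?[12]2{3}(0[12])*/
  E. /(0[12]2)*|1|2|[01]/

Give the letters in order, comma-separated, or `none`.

D

A → no match — must end with `102220`
B → no match
C → no match
D → match
E → no match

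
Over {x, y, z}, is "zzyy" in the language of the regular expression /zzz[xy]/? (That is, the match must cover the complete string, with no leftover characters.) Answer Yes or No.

Every match must start with "zzz", but "zzyy" does not.

No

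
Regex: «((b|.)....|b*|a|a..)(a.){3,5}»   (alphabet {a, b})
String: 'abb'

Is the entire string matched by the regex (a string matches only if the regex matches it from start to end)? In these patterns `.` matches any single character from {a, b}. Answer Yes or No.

No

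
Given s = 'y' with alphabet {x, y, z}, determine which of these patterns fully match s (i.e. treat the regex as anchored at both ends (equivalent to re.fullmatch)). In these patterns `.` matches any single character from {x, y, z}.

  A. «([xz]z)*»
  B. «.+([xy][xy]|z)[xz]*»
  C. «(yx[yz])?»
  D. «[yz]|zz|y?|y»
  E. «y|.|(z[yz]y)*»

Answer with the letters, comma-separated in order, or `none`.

A → no match
B → no match
C → no match
D → match
E → match

D, E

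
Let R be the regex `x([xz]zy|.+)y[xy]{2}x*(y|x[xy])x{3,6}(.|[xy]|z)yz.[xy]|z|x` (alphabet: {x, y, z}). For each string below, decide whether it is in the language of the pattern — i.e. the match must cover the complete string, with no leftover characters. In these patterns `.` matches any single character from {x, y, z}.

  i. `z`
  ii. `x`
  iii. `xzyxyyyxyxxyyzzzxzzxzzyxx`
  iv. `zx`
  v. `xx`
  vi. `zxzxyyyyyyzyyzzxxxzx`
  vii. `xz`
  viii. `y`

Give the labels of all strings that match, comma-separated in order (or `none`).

i → match
ii → match
iii → no match
iv → no match
v → no match
vi → no match
vii → no match
viii → no match

i, ii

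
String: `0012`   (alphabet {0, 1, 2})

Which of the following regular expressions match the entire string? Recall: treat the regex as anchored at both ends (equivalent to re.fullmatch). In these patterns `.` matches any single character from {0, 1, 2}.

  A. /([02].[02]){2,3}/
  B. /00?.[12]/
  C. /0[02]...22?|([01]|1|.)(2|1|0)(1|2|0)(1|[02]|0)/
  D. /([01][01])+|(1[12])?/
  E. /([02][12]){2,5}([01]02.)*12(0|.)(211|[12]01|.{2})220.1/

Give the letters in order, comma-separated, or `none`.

B, C

A → no match
B → match
C → match
D → no match
E → no match — must end with `1`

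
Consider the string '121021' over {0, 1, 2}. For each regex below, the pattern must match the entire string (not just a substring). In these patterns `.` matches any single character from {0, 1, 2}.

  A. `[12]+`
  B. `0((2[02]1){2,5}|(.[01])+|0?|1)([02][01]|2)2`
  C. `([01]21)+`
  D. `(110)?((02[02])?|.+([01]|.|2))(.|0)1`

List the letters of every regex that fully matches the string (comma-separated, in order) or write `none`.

C, D

A → no match
B → no match — must start with '0'
C → match
D → match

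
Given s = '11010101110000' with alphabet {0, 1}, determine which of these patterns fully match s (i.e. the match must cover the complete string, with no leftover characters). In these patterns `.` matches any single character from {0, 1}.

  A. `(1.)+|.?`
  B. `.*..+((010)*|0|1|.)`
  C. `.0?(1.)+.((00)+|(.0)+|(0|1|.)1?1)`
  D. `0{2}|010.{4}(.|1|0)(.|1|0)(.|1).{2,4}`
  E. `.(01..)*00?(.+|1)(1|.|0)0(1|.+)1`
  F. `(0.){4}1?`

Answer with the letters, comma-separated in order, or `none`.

B, C

A → no match
B → match
C → match
D → no match
E → no match — must end with '1'
F → no match — must start with '0'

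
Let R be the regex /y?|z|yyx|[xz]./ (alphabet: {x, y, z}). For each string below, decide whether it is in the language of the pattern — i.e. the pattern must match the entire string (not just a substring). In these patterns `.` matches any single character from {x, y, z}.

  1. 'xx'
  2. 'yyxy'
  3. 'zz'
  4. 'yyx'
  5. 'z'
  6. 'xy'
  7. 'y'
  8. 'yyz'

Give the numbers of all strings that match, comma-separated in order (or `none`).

1 → match
2 → no match
3 → match
4 → match
5 → match
6 → match
7 → match
8 → no match

1, 3, 4, 5, 6, 7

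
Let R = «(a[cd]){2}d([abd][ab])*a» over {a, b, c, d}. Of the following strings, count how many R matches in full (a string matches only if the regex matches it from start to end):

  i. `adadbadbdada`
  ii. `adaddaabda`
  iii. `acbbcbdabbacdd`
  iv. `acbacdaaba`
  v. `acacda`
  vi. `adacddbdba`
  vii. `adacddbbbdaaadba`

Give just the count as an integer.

i. `adadbadbdada` → no match
ii. `adaddaabda` → no match
iii → no match — must end with `a`
iv. `acbacdaaba` → no match
v. `acacda` → match
vi. `adacddbdba` → match
vii → match
Total matched: 3

3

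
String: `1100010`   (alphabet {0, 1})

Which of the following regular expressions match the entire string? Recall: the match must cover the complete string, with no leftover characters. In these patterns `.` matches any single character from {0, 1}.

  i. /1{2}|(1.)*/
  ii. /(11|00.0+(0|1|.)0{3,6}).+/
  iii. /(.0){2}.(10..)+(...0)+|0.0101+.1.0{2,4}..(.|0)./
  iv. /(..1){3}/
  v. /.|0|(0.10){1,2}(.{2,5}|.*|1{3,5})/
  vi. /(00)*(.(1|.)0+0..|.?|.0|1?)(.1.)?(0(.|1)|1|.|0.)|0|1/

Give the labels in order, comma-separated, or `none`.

i → no match
ii → match
iii → no match
iv → no match — must end with `1`
v → no match
vi → match

ii, vi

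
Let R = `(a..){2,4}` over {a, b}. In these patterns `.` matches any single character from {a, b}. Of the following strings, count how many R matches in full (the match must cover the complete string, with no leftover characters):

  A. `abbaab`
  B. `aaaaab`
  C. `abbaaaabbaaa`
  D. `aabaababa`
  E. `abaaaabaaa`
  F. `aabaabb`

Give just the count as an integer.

4

A → match
B → match
C → match
D → match
E → no match
F → no match
Total matched: 4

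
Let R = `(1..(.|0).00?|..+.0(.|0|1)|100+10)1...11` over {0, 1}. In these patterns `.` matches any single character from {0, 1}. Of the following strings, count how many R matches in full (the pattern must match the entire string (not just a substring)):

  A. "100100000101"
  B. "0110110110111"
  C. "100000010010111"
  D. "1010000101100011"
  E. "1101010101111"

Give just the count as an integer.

A → no match — must end with "11"
B → no match
C → no match
D → match
E → no match
Total matched: 1

1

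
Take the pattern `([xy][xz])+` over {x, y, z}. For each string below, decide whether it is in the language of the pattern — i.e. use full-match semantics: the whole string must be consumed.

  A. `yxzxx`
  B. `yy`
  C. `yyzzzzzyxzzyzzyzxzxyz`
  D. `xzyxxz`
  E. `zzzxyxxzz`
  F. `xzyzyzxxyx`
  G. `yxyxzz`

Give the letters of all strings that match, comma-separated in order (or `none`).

D, F

A. `yxzxx` → no match
B. `yy` → no match
C → no match
D. `xzyxxz` → match
E. `zzzxyxxzz` → no match
F. `xzyzyzxxyx` → match
G. `yxyxzz` → no match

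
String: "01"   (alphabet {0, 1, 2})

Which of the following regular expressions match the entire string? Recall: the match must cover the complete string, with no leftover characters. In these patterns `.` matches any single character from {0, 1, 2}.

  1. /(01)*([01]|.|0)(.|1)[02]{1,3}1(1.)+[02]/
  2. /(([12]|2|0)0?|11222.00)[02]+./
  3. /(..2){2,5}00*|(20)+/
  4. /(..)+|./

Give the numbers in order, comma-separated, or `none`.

1 → no match
2 → no match
3 → no match
4 → match

4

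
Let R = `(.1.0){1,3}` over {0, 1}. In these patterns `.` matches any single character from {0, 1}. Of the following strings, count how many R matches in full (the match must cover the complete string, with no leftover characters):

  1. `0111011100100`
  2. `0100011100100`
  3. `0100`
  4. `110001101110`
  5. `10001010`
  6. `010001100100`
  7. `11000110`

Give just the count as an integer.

4

1 → no match
2 → no match
3 → match
4 → match
5 → no match
6 → match
7 → match
Total matched: 4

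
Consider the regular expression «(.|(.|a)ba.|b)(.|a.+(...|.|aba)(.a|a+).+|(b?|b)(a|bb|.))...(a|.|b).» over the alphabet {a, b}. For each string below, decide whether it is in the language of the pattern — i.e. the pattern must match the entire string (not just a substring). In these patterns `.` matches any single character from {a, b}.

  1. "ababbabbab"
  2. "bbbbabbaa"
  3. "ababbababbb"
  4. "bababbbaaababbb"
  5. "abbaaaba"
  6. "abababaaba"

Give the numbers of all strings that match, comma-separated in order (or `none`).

1, 2, 3, 4, 5, 6

1 → match
2 → match
3 → match
4 → match
5 → match
6 → match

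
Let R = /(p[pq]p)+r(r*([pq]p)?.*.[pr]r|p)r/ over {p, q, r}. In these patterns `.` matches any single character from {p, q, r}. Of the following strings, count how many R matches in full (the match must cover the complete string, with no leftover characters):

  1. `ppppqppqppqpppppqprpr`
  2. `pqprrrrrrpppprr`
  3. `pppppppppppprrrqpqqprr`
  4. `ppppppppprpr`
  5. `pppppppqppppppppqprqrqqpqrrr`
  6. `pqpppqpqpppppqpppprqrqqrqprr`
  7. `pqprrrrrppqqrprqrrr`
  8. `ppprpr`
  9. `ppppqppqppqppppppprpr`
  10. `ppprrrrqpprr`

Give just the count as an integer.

1 → match
2 → match
3 → match
4. `ppppppppprpr` → match
5 → match
6 → no match
7 → match
8. `ppprpr` → match
9 → match
10. `ppprrrrqpprr` → match
Total matched: 9

9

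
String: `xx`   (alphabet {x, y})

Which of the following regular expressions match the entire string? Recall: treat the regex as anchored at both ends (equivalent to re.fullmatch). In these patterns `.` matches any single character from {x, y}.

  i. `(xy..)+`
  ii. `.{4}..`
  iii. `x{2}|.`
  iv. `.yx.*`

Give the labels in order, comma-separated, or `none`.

i → no match — must start with `xy`
ii → no match
iii → match
iv → no match

iii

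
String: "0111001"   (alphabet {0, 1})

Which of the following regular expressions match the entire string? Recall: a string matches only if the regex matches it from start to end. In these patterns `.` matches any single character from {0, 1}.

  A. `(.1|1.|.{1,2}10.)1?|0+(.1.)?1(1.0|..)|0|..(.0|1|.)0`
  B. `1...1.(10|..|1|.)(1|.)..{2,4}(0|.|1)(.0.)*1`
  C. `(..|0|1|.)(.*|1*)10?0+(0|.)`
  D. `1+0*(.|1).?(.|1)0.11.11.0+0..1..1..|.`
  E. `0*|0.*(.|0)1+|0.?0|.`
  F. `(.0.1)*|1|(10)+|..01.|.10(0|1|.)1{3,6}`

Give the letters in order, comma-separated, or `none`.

C, E

A → no match
B → no match — must start with "1"
C → match
D → no match
E → match
F → no match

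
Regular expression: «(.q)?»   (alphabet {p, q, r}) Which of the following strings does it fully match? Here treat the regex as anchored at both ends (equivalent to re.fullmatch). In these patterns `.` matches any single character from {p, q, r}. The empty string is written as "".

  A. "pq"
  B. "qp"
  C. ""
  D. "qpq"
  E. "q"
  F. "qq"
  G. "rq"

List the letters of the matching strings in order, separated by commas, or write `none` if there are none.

A → match
B → no match
C → match
D → no match
E → no match
F → match
G → match

A, C, F, G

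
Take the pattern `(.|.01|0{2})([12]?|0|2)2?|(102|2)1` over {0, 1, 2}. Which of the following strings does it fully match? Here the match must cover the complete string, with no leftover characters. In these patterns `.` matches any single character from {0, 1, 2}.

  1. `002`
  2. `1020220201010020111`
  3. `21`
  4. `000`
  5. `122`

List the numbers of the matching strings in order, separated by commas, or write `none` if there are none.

1, 3, 4, 5

1. `002` → match
2 → no match
3. `21` → match
4. `000` → match
5. `122` → match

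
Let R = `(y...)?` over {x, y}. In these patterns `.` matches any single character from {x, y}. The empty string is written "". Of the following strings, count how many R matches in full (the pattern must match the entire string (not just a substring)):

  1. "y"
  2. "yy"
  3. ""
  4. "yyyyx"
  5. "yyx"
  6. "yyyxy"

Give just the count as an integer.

1

1 → no match
2 → no match
3 → match
4 → no match
5 → no match
6 → no match
Total matched: 1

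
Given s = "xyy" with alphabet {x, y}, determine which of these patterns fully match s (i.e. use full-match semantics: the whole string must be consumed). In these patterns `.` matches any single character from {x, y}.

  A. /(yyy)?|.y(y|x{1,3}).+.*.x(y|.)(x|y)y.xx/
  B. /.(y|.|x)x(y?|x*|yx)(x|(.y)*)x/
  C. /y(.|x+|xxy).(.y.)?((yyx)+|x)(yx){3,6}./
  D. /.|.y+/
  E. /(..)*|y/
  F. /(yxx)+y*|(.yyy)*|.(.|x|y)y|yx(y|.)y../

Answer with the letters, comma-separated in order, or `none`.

D, F

A → no match
B → no match — must end with "x"
C → no match — must start with "y"
D → match
E → no match
F → match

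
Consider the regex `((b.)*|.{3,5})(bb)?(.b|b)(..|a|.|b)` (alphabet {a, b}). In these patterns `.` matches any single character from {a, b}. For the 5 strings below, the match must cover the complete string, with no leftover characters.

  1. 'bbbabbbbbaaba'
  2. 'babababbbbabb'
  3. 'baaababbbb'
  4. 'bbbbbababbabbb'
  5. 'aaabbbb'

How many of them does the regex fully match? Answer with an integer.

1 → match
2 → match
3 → no match
4 → match
5 → match
Total matched: 4

4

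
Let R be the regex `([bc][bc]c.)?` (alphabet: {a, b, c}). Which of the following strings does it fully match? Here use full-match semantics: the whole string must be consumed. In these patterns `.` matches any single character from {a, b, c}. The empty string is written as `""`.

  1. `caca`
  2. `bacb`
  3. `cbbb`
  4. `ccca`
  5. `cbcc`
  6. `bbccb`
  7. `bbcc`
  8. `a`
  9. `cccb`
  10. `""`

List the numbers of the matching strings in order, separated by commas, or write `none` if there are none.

4, 5, 7, 9, 10

1 → no match
2 → no match
3 → no match
4 → match
5 → match
6 → no match
7 → match
8 → no match
9 → match
10 → match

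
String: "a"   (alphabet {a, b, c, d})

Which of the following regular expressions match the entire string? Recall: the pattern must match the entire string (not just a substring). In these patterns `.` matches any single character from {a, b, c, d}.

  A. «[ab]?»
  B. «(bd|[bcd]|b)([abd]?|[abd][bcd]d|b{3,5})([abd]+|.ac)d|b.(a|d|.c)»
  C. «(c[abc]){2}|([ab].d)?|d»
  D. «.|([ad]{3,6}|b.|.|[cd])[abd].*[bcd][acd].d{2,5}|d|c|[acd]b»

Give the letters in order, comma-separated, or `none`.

A → match
B → no match
C → no match
D → match

A, D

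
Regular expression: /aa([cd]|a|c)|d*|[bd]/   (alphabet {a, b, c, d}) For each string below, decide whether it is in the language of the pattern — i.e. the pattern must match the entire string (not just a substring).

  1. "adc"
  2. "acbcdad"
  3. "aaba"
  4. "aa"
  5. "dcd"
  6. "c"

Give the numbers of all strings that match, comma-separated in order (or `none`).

none

1. "adc" → no match
2. "acbcdad" → no match
3. "aaba" → no match
4. "aa" → no match
5. "dcd" → no match
6. "c" → no match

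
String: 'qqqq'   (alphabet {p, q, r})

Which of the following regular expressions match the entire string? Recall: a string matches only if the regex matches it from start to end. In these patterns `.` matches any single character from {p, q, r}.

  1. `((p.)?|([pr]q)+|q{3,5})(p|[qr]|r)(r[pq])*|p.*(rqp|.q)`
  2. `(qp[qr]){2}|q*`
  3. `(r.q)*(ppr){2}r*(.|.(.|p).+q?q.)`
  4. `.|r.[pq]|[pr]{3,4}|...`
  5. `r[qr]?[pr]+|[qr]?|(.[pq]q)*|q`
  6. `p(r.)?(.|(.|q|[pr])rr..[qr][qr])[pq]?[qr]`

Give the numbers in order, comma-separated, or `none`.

1 → match
2 → match
3 → no match
4 → no match
5 → no match
6 → no match — must start with 'p'

1, 2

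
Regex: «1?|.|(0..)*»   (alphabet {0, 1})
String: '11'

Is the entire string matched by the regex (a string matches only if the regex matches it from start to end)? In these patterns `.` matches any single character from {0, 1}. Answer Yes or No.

No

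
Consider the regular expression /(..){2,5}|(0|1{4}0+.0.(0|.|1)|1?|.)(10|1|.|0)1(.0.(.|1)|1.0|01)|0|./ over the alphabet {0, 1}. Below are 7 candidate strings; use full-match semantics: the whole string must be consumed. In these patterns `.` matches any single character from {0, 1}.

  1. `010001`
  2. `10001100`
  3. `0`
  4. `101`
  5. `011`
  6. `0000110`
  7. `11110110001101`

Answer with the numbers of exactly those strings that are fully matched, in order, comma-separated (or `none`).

1. `010001` → match
2. `10001100` → match
3. `0` → match
4. `101` → no match
5. `011` → no match
6. `0000110` → no match
7 → no match

1, 2, 3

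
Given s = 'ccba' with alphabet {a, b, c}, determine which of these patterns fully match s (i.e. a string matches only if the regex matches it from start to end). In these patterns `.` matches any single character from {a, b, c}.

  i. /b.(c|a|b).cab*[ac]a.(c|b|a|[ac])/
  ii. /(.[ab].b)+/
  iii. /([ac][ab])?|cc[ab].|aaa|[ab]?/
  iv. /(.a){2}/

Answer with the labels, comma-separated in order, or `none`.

iii

i → no match — must start with 'b'
ii → no match — must end with 'b'
iii → match
iv → no match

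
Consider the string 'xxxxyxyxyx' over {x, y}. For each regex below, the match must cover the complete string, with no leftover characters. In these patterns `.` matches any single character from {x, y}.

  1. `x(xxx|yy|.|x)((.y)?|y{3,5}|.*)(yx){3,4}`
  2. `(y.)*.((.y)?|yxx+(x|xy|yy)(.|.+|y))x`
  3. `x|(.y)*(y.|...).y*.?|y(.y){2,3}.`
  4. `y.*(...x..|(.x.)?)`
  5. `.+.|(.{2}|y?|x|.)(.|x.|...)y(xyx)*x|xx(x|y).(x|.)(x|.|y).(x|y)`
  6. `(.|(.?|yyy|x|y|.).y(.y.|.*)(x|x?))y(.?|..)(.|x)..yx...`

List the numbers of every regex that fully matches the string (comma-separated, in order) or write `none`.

1 → match
2 → no match
3 → no match
4 → no match — must start with 'y'
5 → match
6 → no match

1, 5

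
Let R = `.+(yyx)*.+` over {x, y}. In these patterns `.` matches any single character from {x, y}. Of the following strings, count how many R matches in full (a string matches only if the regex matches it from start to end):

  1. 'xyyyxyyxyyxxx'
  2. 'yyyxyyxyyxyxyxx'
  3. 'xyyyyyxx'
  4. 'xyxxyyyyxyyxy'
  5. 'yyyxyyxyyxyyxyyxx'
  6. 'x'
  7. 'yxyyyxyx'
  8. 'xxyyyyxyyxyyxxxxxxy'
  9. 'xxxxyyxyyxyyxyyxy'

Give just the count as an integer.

8

1 → match
2 → match
3 → match
4 → match
5 → match
6 → no match
7 → match
8 → match
9 → match
Total matched: 8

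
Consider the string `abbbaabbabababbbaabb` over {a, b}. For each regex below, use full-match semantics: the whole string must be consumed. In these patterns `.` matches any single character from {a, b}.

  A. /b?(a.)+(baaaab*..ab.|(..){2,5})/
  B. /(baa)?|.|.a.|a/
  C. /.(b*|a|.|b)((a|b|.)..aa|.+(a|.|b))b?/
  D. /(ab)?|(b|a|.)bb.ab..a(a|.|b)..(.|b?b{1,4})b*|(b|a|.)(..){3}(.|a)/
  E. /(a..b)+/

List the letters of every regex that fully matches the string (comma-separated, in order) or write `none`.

A → no match
B → no match
C → match
D → no match
E → match

C, E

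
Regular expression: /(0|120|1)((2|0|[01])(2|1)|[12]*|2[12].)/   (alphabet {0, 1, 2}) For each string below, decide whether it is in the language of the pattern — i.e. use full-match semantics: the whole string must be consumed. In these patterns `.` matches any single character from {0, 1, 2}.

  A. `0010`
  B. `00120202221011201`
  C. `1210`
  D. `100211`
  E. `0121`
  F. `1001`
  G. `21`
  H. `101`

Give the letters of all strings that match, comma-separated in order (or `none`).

A → no match
B → no match
C → match
D → no match
E → match
F → no match
G → no match
H → match

C, E, H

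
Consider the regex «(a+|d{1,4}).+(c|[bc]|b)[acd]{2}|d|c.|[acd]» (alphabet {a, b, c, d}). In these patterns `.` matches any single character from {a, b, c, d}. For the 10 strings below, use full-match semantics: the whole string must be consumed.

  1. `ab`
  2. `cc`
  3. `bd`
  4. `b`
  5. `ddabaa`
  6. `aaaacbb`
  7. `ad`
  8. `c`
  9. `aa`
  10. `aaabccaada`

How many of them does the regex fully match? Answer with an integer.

3

1 → no match
2 → match
3 → no match
4 → no match
5 → match
6 → no match
7 → no match
8 → match
9 → no match
10 → no match
Total matched: 3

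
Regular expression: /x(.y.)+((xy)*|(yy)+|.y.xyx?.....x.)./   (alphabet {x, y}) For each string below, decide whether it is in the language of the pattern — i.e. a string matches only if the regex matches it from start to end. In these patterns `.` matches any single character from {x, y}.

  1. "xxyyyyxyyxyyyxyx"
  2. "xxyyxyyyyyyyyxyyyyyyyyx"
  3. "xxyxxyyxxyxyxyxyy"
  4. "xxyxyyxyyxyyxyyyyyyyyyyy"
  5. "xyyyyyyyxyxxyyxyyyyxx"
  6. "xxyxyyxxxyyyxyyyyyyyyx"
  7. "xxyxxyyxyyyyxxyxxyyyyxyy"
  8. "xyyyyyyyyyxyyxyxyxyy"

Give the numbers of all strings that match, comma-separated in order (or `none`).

1 → match
2 → match
3 → no match
4 → match
5 → no match
6 → no match
7 → match
8 → match

1, 2, 4, 7, 8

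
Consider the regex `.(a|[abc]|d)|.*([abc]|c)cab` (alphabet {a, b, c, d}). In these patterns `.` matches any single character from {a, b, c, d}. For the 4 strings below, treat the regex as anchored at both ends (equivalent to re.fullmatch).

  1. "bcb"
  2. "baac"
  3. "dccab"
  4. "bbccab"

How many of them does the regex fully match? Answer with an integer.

1 → no match
2 → no match
3 → match
4 → match
Total matched: 2

2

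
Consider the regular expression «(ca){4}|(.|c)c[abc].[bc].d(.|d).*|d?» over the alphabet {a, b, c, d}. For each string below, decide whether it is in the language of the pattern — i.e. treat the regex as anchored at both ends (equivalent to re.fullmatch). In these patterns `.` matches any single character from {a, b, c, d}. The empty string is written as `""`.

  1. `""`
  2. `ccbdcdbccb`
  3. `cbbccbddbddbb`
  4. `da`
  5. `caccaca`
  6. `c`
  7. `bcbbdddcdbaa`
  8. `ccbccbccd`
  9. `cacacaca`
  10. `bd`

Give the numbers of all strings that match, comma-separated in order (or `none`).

1, 9

1 → match
2 → no match
3 → no match
4 → no match
5 → no match
6 → no match
7 → no match
8 → no match
9 → match
10 → no match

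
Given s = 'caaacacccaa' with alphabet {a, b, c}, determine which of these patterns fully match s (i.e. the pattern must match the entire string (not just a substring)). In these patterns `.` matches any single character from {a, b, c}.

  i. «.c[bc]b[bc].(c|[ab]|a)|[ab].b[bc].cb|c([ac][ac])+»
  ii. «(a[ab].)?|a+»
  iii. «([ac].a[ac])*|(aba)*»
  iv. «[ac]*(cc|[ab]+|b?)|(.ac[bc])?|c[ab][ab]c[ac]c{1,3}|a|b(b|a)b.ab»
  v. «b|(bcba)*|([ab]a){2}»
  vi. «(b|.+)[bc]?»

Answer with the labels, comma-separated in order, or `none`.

i → match
ii → no match
iii → no match
iv → match
v → no match
vi → match

i, iv, vi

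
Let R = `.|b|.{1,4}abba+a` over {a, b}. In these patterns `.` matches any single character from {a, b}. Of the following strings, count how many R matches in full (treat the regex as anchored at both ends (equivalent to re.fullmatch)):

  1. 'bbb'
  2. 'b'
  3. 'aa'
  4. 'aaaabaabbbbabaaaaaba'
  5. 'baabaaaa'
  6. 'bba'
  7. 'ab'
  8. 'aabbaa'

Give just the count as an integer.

1 → no match
2 → match
3 → no match
4 → no match
5 → no match
6 → no match
7 → no match
8 → match
Total matched: 2

2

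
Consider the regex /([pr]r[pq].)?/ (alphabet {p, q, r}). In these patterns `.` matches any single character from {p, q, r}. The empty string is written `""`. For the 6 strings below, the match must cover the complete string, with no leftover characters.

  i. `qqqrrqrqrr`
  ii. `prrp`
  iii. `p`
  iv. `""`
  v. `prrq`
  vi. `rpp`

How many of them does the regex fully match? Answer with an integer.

1

i → no match
ii → no match
iii → no match
iv → match
v → no match
vi → no match
Total matched: 1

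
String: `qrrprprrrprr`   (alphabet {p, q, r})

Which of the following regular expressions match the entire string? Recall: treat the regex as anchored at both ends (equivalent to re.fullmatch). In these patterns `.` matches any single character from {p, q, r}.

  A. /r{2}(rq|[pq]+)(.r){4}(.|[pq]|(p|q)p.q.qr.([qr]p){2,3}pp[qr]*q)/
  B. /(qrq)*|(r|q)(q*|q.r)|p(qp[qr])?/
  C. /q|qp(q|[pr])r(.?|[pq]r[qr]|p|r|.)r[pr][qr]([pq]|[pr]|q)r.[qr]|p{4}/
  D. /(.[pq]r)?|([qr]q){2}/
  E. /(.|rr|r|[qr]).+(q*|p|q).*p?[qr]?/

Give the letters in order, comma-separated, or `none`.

A → no match — must start with `r`
B → no match
C → no match
D → no match
E → match

E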